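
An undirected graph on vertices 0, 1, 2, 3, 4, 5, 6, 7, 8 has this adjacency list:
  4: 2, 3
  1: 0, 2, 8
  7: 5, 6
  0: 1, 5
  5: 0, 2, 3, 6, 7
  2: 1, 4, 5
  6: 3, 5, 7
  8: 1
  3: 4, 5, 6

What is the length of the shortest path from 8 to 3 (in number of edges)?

Distance 0: 8.
Distance 1: 1.
Distance 2: 0, 2.
Distance 3: 4, 5.
Distance 4: 3, 6, 7 — contains 3.

4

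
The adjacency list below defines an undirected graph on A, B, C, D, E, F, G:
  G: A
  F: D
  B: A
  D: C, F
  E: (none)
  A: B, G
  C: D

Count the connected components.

3

From A: component {A, B, G}.
From C: component {C, D, F}.
From E: component {E}.
That's 3 components.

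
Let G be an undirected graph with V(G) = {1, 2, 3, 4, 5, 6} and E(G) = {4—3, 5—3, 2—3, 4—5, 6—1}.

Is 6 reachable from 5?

No

Explore from 5.
Distance 1: reach 3, 4.
Distance 2: reach 2.
The search is exhausted without reaching 6; it lies in a different component.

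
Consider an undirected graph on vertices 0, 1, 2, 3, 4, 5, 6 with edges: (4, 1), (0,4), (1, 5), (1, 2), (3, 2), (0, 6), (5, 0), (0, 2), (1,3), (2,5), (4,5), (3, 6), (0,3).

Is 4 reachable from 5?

Explore from 5.
Distance 1: reach 0, 1, 2, 4.
Found 4.

Yes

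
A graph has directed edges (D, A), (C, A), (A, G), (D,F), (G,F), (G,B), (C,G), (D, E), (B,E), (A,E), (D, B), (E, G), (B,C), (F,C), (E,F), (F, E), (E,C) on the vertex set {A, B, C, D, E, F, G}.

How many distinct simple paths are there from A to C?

A→E→C
A→E→F→C
A→E→G→B→C
A→E→G→F→C
A→G→B→C
A→G→B→E→C
A→G→B→E→F→C
A→G→F→C
A→G→F→E→C

9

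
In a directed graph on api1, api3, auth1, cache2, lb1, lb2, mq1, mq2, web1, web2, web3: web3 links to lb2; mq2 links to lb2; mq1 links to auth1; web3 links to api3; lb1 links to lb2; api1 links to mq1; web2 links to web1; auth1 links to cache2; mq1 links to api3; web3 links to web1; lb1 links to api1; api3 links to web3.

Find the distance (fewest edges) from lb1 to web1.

5

Distance 0: lb1.
Distance 1: api1, lb2.
Distance 2: mq1.
Distance 3: api3, auth1.
Distance 4: cache2, web3.
Distance 5: web1 — contains web1.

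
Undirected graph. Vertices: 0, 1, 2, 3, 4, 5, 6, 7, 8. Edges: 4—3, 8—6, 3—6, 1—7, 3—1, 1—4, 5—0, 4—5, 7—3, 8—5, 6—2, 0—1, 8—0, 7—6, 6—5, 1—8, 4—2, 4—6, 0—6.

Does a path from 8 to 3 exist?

Explore from 8.
Distance 1: reach 0, 1, 5, 6.
Distance 2: reach 2, 3, 4, 7.
Found 3.

Yes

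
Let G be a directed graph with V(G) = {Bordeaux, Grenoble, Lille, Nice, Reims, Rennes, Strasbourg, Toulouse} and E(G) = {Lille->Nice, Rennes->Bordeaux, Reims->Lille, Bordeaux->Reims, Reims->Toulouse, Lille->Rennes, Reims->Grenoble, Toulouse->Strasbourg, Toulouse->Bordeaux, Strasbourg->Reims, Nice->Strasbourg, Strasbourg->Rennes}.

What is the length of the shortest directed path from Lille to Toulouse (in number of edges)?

4

Distance 0: Lille.
Distance 1: Nice, Rennes.
Distance 2: Bordeaux, Strasbourg.
Distance 3: Reims.
Distance 4: Grenoble, Toulouse — contains Toulouse.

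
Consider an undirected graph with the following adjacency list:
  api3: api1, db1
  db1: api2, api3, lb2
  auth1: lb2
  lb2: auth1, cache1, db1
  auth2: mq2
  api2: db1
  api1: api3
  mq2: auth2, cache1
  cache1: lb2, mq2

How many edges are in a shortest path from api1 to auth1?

Distance 0: api1.
Distance 1: api3.
Distance 2: db1.
Distance 3: api2, lb2.
Distance 4: auth1, cache1 — contains auth1.

4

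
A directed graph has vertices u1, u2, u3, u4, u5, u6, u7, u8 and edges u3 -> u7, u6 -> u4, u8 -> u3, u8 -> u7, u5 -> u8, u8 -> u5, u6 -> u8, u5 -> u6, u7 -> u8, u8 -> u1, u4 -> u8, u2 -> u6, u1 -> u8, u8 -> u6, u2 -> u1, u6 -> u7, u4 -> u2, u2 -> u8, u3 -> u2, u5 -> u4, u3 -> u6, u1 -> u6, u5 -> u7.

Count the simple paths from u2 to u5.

8

u2→u1→u6→u4→u8→u5
u2→u1→u6→u7→u8→u5
u2→u1→u6→u8→u5
u2→u1→u8→u5
u2→u6→u4→u8→u5
u2→u6→u7→u8→u5
u2→u6→u8→u5
u2→u8→u5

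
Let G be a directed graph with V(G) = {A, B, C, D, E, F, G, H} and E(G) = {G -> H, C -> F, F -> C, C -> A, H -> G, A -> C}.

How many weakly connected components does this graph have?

From A: component {A, C, F}.
From B: component {B}.
From D: component {D}.
From E: component {E}.
From G: component {G, H}.
That's 5 components.

5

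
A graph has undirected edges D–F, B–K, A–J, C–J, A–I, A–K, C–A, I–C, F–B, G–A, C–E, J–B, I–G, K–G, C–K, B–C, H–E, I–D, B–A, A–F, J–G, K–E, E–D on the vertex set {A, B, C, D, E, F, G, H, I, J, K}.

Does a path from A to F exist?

Explore from A.
Distance 1: reach B, C, F, G, I, J, K.
Found F.

Yes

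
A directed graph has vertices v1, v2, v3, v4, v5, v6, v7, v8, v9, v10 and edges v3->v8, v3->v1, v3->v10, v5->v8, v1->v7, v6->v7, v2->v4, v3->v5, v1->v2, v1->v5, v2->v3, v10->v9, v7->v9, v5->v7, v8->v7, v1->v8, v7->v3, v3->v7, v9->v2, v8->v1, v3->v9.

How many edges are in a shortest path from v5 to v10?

3

Distance 0: v5.
Distance 1: v7, v8.
Distance 2: v1, v3, v9.
Distance 3: v2, v10 — contains v10.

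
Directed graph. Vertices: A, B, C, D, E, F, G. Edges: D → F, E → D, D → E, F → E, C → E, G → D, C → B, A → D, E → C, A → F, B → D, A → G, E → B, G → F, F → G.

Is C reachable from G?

Yes

Explore from G.
Distance 1: reach D, F.
Distance 2: reach E.
Distance 3: reach B, C.
Found C.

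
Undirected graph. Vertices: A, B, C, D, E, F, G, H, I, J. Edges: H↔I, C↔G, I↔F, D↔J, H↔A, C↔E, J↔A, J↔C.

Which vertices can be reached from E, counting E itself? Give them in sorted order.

A, C, D, E, F, G, H, I, J

Start at E.
Its neighbours: C.
Then their neighbours: G, J.
Then next layer: A, D.
Then next layer: H.
Then next layer: I.
Then next layer: F.
Nothing further is reachable.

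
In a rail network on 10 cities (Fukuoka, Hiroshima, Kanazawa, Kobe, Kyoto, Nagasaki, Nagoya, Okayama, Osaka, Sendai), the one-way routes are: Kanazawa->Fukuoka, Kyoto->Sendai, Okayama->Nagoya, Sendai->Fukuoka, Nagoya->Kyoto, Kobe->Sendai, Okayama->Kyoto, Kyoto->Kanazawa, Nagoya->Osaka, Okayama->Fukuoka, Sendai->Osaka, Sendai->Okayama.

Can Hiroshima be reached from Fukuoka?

Fukuoka has no outgoing edges, so nothing is reachable from it.

No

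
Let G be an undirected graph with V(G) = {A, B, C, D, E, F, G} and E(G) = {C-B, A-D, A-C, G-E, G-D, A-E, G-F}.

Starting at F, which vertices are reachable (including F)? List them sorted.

Start at F.
Its neighbours: G.
Then their neighbours: D, E.
Then next layer: A.
Then next layer: C.
Then next layer: B.
Every vertex is now reached.

A, B, C, D, E, F, G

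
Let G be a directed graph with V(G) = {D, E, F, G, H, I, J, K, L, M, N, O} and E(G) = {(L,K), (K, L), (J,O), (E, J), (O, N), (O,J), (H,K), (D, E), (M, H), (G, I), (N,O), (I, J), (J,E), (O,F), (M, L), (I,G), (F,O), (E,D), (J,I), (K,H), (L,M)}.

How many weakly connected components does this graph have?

From D: component {D, E, F, G, I, J, N, O}.
From H: component {H, K, L, M}.
That's 2 components.

2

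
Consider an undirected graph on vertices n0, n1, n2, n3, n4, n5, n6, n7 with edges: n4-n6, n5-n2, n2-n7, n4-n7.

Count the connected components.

4

From n0: component {n0}.
From n1: component {n1}.
From n2: component {n2, n4, n5, n6, n7}.
From n3: component {n3}.
That's 4 components.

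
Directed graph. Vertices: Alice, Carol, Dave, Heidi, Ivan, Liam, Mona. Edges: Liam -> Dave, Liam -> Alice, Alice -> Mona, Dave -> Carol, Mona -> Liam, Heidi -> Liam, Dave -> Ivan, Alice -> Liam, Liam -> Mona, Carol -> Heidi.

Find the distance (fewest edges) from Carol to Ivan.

Distance 0: Carol.
Distance 1: Heidi.
Distance 2: Liam.
Distance 3: Alice, Dave, Mona.
Distance 4: Ivan — contains Ivan.

4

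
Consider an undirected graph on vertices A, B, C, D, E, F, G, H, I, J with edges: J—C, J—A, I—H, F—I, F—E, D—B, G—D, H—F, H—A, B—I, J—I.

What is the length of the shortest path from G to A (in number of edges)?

Distance 0: G.
Distance 1: D.
Distance 2: B.
Distance 3: I.
Distance 4: F, H, J.
Distance 5: A, C, E — contains A.

5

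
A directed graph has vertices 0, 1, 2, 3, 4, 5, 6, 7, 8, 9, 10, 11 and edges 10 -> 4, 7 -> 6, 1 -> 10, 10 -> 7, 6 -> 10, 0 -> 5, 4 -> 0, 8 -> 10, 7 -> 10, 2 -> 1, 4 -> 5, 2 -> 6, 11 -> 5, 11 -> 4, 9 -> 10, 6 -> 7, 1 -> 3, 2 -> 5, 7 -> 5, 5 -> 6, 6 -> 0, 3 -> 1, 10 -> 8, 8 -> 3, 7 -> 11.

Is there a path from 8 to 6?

Explore from 8.
Distance 1: reach 3, 10.
Distance 2: reach 1, 4, 7.
Distance 3: reach 0, 5, 6, 11.
Found 6.

Yes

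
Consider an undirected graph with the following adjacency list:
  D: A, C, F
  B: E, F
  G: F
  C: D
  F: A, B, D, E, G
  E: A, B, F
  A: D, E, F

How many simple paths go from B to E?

4

B–E
B–F–A–E
B–F–D–A–E
B–F–E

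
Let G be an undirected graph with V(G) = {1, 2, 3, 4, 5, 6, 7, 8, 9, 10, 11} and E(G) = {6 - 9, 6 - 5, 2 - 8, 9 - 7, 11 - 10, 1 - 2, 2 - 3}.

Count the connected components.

From 1: component {1, 2, 3, 8}.
From 4: component {4}.
From 5: component {5, 6, 7, 9}.
From 10: component {10, 11}.
That's 4 components.

4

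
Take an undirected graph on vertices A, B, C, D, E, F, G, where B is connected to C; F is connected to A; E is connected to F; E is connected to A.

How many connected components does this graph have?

4

From A: component {A, E, F}.
From B: component {B, C}.
From D: component {D}.
From G: component {G}.
That's 4 components.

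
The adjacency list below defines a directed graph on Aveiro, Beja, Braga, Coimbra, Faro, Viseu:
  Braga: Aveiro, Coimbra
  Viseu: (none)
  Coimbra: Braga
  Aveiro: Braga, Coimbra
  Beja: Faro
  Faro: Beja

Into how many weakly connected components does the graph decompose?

3

From Aveiro: component {Aveiro, Braga, Coimbra}.
From Beja: component {Beja, Faro}.
From Viseu: component {Viseu}.
That's 3 components.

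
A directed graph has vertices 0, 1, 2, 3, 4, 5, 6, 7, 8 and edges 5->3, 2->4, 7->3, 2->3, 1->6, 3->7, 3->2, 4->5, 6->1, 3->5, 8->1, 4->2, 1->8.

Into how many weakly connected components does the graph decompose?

3

From 0: component {0}.
From 1: component {1, 6, 8}.
From 2: component {2, 3, 4, 5, 7}.
That's 3 components.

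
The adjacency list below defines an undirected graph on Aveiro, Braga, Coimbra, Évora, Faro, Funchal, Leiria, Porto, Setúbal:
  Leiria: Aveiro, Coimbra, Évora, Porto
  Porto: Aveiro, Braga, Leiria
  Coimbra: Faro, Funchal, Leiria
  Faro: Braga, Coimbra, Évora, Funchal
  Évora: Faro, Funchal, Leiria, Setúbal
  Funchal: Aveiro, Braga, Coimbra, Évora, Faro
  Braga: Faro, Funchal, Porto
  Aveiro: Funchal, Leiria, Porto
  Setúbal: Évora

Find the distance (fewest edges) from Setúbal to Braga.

Distance 0: Setúbal.
Distance 1: Évora.
Distance 2: Faro, Funchal, Leiria.
Distance 3: Aveiro, Braga, Coimbra, Porto — contains Braga.

3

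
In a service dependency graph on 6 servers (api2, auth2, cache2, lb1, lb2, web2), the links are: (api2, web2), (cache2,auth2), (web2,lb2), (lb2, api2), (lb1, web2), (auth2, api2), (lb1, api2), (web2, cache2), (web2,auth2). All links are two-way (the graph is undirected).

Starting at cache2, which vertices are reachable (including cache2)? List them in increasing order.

api2, auth2, cache2, lb1, lb2, web2

Start at cache2.
Its neighbours: auth2, web2.
Then their neighbours: api2, lb1, lb2.
Every vertex is now reached.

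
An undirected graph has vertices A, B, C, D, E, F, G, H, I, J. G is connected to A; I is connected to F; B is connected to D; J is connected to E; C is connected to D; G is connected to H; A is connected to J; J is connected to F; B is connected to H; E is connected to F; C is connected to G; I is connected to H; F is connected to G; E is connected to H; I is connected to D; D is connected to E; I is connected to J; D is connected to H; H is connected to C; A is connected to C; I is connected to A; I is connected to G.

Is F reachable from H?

Explore from H.
Distance 1: reach B, C, D, E, G, I.
Distance 2: reach A, F, J.
Found F.

Yes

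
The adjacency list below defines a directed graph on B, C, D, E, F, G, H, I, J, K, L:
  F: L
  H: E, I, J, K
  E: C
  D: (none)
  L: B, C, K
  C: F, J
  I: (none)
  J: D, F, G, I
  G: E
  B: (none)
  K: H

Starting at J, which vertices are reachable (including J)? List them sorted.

Start at J.
Its neighbours: D, F, G, I.
Then their neighbours: E, L.
Then next layer: B, C, K.
Then next layer: H.
Every vertex is now reached.

B, C, D, E, F, G, H, I, J, K, L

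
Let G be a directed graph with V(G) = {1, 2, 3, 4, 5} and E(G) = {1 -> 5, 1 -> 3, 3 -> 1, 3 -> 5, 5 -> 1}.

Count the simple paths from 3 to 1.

2

3→1
3→5→1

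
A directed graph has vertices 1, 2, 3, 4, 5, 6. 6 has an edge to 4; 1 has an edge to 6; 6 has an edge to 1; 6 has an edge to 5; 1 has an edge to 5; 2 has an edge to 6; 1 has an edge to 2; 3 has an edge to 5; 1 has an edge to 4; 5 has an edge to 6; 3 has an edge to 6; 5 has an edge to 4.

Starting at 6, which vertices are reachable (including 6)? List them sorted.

1, 2, 4, 5, 6

Start at 6.
Its neighbours: 1, 4, 5.
Then their neighbours: 2.
Nothing further is reachable.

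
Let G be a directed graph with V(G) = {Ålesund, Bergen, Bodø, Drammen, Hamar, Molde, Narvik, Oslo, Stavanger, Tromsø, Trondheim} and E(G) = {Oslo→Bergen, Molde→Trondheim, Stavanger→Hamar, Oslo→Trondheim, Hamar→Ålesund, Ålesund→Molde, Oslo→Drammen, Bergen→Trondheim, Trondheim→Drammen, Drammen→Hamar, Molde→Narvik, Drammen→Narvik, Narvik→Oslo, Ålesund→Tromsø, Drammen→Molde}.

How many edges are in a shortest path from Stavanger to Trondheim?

Distance 0: Stavanger.
Distance 1: Hamar.
Distance 2: Ålesund.
Distance 3: Molde, Tromsø.
Distance 4: Narvik, Trondheim — contains Trondheim.

4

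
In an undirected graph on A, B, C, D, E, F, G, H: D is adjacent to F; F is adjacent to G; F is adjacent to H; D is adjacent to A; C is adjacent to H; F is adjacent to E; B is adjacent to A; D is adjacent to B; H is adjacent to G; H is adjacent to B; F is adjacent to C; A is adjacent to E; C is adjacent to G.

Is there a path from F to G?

Explore from F.
Distance 1: reach C, D, E, G, H.
Found G.

Yes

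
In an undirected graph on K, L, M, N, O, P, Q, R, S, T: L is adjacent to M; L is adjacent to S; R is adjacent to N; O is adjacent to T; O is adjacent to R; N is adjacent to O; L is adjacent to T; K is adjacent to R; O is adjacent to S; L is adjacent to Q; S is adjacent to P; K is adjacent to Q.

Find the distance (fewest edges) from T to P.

Distance 0: T.
Distance 1: L, O.
Distance 2: M, N, Q, R, S.
Distance 3: K, P — contains P.

3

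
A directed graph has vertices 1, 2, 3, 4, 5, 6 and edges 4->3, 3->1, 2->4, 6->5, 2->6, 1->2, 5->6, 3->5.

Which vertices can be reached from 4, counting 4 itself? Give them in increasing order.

1, 2, 3, 4, 5, 6

Start at 4.
Its neighbours: 3.
Then their neighbours: 1, 5.
Then next layer: 2, 6.
Every vertex is now reached.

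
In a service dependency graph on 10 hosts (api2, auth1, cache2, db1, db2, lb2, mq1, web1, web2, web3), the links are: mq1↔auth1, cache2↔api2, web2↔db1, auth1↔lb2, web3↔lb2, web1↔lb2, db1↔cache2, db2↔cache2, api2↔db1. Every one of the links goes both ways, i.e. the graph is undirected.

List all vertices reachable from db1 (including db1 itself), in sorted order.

Start at db1.
Its neighbours: api2, cache2, web2.
Then their neighbours: db2.
Nothing further is reachable.

api2, cache2, db1, db2, web2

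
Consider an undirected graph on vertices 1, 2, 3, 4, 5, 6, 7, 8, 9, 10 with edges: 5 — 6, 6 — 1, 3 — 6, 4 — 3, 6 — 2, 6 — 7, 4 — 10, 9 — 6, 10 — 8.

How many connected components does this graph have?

From 1: component {1, 2, 3, 4, 5, 6, 7, 8, 9, 10}.
That's 1 component.

1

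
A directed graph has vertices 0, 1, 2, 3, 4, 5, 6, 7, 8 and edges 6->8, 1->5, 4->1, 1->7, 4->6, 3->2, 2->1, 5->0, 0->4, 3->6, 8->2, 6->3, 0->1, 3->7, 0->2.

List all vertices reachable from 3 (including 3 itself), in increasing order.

Start at 3.
Its neighbours: 2, 6, 7.
Then their neighbours: 1, 8.
Then next layer: 5.
Then next layer: 0.
Then next layer: 4.
Every vertex is now reached.

0, 1, 2, 3, 4, 5, 6, 7, 8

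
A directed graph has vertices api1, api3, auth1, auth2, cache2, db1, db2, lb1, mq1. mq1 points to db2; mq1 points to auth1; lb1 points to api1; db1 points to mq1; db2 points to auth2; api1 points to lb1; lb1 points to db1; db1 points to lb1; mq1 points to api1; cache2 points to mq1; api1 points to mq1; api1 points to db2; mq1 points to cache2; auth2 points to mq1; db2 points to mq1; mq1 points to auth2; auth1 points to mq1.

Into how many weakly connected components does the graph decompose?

2

From api1: component {api1, auth1, auth2, cache2, db1, db2, lb1, mq1}.
From api3: component {api3}.
That's 2 components.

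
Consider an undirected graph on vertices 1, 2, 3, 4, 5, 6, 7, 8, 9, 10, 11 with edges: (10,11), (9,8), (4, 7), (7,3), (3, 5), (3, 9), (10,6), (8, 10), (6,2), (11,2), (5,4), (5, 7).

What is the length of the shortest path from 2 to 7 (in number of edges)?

Distance 0: 2.
Distance 1: 6, 11.
Distance 2: 10.
Distance 3: 8.
Distance 4: 9.
Distance 5: 3.
Distance 6: 5, 7 — contains 7.

6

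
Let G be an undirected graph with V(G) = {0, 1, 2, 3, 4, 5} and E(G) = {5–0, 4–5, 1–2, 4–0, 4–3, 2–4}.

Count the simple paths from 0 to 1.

0–4–2–1
0–5–4–2–1

2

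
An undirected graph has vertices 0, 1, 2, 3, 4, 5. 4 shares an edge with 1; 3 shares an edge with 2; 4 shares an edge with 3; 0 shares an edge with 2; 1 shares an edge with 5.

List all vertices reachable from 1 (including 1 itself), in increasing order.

Start at 1.
Its neighbours: 4, 5.
Then their neighbours: 3.
Then next layer: 2.
Then next layer: 0.
Every vertex is now reached.

0, 1, 2, 3, 4, 5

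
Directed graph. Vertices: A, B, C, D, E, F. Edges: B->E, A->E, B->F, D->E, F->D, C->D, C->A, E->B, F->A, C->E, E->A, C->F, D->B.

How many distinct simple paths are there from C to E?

C→A→E
C→D→B→E
C→D→B→F→A→E
C→D→E
C→E
C→F→A→E
C→F→D→B→E
C→F→D→E

8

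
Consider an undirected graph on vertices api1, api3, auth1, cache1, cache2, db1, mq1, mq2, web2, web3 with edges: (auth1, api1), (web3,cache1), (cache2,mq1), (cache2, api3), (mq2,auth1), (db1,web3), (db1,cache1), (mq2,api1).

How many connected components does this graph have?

From api1: component {api1, auth1, mq2}.
From api3: component {api3, cache2, mq1}.
From cache1: component {cache1, db1, web3}.
From web2: component {web2}.
That's 4 components.

4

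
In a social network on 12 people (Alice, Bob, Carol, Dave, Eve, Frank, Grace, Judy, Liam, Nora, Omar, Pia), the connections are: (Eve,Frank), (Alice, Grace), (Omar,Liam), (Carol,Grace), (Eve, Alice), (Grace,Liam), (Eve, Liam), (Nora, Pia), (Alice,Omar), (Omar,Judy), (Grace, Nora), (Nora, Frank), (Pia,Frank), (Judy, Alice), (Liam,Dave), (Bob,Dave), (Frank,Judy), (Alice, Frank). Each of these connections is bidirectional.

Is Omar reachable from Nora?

Yes

Explore from Nora.
Distance 1: reach Frank, Grace, Pia.
Distance 2: reach Alice, Carol, Eve, Judy, Liam.
Distance 3: reach Dave, Omar.
Found Omar.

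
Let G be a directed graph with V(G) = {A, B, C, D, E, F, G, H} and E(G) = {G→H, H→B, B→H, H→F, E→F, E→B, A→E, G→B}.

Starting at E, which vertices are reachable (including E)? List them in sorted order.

B, E, F, H

Start at E.
Its neighbours: B, F.
Then their neighbours: H.
Nothing further is reachable.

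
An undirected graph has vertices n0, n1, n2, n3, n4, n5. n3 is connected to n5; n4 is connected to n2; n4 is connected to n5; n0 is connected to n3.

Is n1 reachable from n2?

No

Explore from n2.
Distance 1: reach n4.
Distance 2: reach n5.
Distance 3: reach n3.
Distance 4: reach n0.
The search is exhausted without reaching n1; it lies in a different component.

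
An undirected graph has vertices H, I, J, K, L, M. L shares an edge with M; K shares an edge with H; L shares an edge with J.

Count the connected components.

3

From H: component {H, K}.
From I: component {I}.
From J: component {J, L, M}.
That's 3 components.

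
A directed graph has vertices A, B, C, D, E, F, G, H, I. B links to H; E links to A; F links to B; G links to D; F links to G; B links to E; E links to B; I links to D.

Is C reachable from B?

Explore from B.
Distance 1: reach E, H.
Distance 2: reach A.
The search from B is exhausted; no directed path reaches C.

No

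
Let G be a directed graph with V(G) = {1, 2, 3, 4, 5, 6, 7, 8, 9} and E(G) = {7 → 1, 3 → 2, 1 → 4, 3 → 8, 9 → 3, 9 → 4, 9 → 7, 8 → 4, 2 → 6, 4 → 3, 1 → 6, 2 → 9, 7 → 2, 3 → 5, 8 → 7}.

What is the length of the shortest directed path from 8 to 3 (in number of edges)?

2

Distance 0: 8.
Distance 1: 4, 7.
Distance 2: 1, 2, 3 — contains 3.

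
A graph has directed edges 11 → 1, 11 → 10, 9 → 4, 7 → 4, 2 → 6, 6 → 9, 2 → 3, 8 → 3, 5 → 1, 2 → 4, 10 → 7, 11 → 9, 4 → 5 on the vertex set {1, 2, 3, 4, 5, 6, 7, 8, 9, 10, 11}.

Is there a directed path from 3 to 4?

3 has no outgoing edges, so nothing is reachable from it.

No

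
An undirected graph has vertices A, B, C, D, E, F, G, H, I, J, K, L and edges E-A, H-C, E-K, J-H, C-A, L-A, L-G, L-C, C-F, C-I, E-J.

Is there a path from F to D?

Explore from F.
Distance 1: reach C.
Distance 2: reach A, H, I, L.
Distance 3: reach E, G, J.
Distance 4: reach K.
The search is exhausted without reaching D; it lies in a different component.

No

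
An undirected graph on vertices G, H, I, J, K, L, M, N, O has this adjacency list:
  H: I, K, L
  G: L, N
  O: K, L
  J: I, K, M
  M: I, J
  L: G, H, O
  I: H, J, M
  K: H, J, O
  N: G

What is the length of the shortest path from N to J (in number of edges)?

5

Distance 0: N.
Distance 1: G.
Distance 2: L.
Distance 3: H, O.
Distance 4: I, K.
Distance 5: J, M — contains J.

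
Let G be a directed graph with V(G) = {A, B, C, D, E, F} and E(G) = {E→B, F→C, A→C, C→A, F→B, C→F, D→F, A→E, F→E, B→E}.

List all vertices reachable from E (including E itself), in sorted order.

B, E

Start at E.
Its neighbours: B.
Nothing further is reachable.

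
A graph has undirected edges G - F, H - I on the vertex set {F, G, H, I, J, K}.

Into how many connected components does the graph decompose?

From F: component {F, G}.
From H: component {H, I}.
From J: component {J}.
From K: component {K}.
That's 4 components.

4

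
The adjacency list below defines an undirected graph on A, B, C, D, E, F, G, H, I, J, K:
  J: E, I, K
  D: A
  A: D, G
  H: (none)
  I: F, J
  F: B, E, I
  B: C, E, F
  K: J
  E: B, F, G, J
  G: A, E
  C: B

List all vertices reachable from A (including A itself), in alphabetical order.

Start at A.
Its neighbours: D, G.
Then their neighbours: E.
Then next layer: B, F, J.
Then next layer: C, I, K.
Nothing further is reachable.

A, B, C, D, E, F, G, I, J, K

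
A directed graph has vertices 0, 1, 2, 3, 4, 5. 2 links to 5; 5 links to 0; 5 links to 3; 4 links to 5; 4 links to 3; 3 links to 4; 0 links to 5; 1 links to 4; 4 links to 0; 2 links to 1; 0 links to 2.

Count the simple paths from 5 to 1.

2

5→0→2→1
5→3→4→0→2→1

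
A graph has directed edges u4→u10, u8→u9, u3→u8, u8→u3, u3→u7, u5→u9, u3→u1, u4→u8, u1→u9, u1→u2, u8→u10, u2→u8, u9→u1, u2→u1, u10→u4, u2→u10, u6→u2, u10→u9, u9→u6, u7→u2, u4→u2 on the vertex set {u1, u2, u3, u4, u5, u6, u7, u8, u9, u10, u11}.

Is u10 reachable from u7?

Explore from u7.
Distance 1: reach u2.
Distance 2: reach u1, u8, u10.
Found u10.

Yes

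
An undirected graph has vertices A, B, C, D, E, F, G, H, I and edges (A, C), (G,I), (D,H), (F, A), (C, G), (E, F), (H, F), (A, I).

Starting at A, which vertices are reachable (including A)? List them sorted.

Start at A.
Its neighbours: C, F, I.
Then their neighbours: E, G, H.
Then next layer: D.
Nothing further is reachable.

A, C, D, E, F, G, H, I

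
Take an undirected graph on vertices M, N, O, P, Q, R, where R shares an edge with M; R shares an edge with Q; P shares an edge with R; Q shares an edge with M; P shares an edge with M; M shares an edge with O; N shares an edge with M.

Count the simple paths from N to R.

3

N–M–P–R
N–M–Q–R
N–M–R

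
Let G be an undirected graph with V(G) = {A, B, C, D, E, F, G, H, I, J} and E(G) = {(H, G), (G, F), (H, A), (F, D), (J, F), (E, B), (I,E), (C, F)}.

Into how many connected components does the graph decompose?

From A: component {A, C, D, F, G, H, J}.
From B: component {B, E, I}.
That's 2 components.

2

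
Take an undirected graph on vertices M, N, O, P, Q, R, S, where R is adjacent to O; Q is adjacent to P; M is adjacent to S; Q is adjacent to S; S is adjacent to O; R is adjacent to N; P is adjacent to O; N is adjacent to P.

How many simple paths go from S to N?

S–O–P–N
S–O–R–N
S–Q–P–N
S–Q–P–O–R–N

4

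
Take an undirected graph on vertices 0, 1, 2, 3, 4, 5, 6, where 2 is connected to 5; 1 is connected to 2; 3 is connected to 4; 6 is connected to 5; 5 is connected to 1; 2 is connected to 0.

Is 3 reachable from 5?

No

Explore from 5.
Distance 1: reach 1, 2, 6.
Distance 2: reach 0.
The search is exhausted without reaching 3; it lies in a different component.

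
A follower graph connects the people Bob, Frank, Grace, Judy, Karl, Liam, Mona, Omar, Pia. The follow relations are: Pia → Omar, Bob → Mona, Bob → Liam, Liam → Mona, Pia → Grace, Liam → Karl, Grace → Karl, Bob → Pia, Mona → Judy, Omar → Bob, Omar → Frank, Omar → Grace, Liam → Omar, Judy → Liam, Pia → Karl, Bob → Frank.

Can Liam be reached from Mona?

Yes

Explore from Mona.
Distance 1: reach Judy.
Distance 2: reach Liam.
Found Liam.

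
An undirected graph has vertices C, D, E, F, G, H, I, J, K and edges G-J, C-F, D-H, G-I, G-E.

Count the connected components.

From C: component {C, F}.
From D: component {D, H}.
From E: component {E, G, I, J}.
From K: component {K}.
That's 4 components.

4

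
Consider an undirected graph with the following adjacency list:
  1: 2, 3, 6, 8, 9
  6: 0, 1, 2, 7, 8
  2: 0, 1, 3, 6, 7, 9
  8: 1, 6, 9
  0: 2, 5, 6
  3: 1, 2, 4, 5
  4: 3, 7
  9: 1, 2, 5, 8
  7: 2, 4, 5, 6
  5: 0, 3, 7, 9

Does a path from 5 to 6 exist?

Explore from 5.
Distance 1: reach 0, 3, 7, 9.
Distance 2: reach 1, 2, 4, 6, 8.
Found 6.

Yes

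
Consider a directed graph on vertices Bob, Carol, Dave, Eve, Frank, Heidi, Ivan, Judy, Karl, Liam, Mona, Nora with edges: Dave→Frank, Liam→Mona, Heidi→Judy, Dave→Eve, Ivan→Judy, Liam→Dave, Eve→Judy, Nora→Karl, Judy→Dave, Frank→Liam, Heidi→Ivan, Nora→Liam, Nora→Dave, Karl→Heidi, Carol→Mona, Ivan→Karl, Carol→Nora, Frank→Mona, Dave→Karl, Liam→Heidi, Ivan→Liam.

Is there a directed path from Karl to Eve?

Yes

Explore from Karl.
Distance 1: reach Heidi.
Distance 2: reach Ivan, Judy.
Distance 3: reach Dave, Liam.
Distance 4: reach Eve, Frank, Mona.
Found Eve.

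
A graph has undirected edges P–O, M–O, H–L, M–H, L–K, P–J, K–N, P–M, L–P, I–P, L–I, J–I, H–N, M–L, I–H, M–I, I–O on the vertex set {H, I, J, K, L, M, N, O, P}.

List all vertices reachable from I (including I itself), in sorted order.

Start at I.
Its neighbours: H, J, L, M, O, P.
Then their neighbours: K, N.
Every vertex is now reached.

H, I, J, K, L, M, N, O, P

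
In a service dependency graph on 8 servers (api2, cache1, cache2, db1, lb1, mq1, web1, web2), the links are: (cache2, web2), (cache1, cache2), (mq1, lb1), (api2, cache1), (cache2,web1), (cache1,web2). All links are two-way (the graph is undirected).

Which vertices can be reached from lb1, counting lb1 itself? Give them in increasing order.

lb1, mq1

Start at lb1.
Its neighbours: mq1.
Nothing further is reachable.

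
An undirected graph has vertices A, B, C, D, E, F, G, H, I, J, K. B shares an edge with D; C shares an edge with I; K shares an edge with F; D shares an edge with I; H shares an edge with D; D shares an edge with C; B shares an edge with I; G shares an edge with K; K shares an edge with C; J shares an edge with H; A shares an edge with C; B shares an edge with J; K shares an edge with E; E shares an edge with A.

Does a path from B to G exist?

Yes

Explore from B.
Distance 1: reach D, I, J.
Distance 2: reach C, H.
Distance 3: reach A, K.
Distance 4: reach E, F, G.
Found G.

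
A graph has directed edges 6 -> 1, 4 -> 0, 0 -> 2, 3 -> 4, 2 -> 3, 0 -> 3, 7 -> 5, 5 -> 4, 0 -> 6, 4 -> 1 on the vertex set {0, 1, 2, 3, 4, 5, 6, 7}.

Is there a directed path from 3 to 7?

Explore from 3.
Distance 1: reach 4.
Distance 2: reach 0, 1.
Distance 3: reach 2, 6.
The search from 3 is exhausted; no directed path reaches 7.

No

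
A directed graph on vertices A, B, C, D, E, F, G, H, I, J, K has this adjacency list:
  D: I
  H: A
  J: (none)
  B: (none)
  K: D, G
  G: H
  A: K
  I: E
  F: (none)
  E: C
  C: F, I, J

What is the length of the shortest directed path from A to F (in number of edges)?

Distance 0: A.
Distance 1: K.
Distance 2: D, G.
Distance 3: H, I.
Distance 4: E.
Distance 5: C.
Distance 6: F, J — contains F.

6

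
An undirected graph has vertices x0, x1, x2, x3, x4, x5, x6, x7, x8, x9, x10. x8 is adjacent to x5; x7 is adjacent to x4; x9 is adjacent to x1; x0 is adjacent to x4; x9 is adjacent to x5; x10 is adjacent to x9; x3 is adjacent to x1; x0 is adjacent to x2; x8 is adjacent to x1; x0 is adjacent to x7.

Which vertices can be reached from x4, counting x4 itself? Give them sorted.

Start at x4.
Its neighbours: x0, x7.
Then their neighbours: x2.
Nothing further is reachable.

x0, x2, x4, x7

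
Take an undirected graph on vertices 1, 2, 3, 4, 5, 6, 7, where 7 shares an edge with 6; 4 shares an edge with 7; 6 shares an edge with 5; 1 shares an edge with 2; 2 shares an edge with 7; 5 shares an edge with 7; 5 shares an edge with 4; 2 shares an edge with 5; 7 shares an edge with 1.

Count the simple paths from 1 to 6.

1–2–5–4–7–6
1–2–5–6
1–2–5–7–6
1–2–7–4–5–6
1–2–7–5–6
1–2–7–6
1–7–2–5–6
1–7–4–5–6
1–7–5–6
1–7–6

10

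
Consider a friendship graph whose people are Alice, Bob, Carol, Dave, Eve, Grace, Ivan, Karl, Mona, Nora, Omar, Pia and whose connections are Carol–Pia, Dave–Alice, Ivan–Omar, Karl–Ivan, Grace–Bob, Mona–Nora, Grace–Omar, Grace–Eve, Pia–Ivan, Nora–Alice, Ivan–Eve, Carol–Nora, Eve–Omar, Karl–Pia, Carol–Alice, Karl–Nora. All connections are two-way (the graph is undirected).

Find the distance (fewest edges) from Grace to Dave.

6

Distance 0: Grace.
Distance 1: Bob, Eve, Omar.
Distance 2: Ivan.
Distance 3: Karl, Pia.
Distance 4: Carol, Nora.
Distance 5: Alice, Mona.
Distance 6: Dave — contains Dave.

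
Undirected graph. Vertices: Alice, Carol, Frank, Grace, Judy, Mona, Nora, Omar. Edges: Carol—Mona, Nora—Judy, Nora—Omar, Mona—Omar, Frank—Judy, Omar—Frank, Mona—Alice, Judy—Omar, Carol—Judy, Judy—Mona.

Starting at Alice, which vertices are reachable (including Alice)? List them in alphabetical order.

Alice, Carol, Frank, Judy, Mona, Nora, Omar

Start at Alice.
Its neighbours: Mona.
Then their neighbours: Carol, Judy, Omar.
Then next layer: Frank, Nora.
Nothing further is reachable.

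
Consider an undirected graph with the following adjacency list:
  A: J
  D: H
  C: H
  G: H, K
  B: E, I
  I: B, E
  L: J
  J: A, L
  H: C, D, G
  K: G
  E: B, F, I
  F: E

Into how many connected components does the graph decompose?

3

From A: component {A, J, L}.
From B: component {B, E, F, I}.
From C: component {C, D, G, H, K}.
That's 3 components.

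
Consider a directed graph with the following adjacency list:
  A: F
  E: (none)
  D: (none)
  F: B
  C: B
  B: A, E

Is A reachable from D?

No

D has no outgoing edges, so nothing is reachable from it.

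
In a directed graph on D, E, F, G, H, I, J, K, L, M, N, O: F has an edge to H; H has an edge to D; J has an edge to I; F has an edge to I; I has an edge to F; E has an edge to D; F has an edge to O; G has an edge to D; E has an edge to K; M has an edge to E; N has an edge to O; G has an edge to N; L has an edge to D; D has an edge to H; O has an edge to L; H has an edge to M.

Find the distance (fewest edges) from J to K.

6

Distance 0: J.
Distance 1: I.
Distance 2: F.
Distance 3: H, O.
Distance 4: D, L, M.
Distance 5: E.
Distance 6: K — contains K.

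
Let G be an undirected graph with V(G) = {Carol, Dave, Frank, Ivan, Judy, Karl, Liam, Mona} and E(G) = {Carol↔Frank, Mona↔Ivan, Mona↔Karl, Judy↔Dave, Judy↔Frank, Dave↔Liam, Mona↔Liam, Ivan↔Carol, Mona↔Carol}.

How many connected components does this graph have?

From Carol: component {Carol, Dave, Frank, Ivan, Judy, Karl, Liam, Mona}.
That's 1 component.

1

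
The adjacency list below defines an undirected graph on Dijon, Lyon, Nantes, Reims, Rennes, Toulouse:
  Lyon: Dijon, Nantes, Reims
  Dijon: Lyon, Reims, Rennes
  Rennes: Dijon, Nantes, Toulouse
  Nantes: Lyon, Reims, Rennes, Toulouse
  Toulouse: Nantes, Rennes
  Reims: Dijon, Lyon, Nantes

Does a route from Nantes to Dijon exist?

Explore from Nantes.
Distance 1: reach Lyon, Reims, Rennes, Toulouse.
Distance 2: reach Dijon.
Found Dijon.

Yes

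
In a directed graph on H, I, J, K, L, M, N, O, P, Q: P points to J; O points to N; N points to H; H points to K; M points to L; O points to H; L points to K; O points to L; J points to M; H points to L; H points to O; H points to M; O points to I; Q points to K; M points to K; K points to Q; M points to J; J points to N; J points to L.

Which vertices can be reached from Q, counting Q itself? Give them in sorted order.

K, Q

Start at Q.
Its neighbours: K.
Nothing further is reachable.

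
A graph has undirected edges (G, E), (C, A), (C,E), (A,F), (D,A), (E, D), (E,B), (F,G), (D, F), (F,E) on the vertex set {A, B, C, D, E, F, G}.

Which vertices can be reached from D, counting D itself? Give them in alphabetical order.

Start at D.
Its neighbours: A, E, F.
Then their neighbours: B, C, G.
Every vertex is now reached.

A, B, C, D, E, F, G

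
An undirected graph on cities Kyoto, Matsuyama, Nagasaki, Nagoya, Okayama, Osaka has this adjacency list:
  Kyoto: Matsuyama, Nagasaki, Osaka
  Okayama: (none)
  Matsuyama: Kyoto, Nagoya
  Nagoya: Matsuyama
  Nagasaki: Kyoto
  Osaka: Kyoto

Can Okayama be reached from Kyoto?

Explore from Kyoto.
Distance 1: reach Matsuyama, Nagasaki, Osaka.
Distance 2: reach Nagoya.
The search is exhausted without reaching Okayama; it lies in a different component.

No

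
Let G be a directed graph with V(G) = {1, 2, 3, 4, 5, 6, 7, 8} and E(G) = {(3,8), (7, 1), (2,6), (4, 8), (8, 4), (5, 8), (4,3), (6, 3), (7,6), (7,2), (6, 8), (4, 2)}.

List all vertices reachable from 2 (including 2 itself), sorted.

Start at 2.
Its neighbours: 6.
Then their neighbours: 3, 8.
Then next layer: 4.
Nothing further is reachable.

2, 3, 4, 6, 8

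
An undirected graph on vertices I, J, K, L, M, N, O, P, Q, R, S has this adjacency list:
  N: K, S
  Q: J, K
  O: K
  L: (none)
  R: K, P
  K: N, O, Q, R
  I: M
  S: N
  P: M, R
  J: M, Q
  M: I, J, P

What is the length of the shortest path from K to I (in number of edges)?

Distance 0: K.
Distance 1: N, O, Q, R.
Distance 2: J, P, S.
Distance 3: M.
Distance 4: I — contains I.

4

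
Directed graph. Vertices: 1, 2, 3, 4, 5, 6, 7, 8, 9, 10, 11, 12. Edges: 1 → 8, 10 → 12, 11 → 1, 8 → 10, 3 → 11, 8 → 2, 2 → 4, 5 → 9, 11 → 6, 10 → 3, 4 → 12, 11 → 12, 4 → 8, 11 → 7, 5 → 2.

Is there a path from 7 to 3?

No

7 has no outgoing edges, so nothing is reachable from it.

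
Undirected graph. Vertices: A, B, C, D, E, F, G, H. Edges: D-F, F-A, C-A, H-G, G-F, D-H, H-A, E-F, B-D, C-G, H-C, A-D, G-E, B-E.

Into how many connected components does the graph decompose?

From A: component {A, B, C, D, E, F, G, H}.
That's 1 component.

1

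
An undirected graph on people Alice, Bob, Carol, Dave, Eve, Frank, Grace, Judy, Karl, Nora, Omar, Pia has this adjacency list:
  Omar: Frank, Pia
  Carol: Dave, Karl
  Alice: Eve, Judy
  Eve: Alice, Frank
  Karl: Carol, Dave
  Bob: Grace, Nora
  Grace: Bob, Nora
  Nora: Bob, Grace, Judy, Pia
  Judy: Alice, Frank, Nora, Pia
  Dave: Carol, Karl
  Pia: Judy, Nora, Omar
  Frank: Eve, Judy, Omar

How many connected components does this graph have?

From Alice: component {Alice, Bob, Eve, Frank, Grace, Judy, Nora, Omar, Pia}.
From Carol: component {Carol, Dave, Karl}.
That's 2 components.

2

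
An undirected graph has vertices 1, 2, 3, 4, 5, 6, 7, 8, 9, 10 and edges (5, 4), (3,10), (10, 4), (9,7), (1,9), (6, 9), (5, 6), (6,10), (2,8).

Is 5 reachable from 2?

No

Explore from 2.
Distance 1: reach 8.
The search is exhausted without reaching 5; it lies in a different component.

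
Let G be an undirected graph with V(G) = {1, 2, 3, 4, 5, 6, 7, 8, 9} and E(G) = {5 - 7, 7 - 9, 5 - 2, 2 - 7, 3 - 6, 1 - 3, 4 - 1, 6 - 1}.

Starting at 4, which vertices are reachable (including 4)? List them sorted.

1, 3, 4, 6

Start at 4.
Its neighbours: 1.
Then their neighbours: 3, 6.
Nothing further is reachable.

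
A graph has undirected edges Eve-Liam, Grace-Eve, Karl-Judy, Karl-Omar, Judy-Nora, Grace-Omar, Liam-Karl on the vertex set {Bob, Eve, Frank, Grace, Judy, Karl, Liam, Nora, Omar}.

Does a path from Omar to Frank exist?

No

Explore from Omar.
Distance 1: reach Grace, Karl.
Distance 2: reach Eve, Judy, Liam.
Distance 3: reach Nora.
The search is exhausted without reaching Frank; it lies in a different component.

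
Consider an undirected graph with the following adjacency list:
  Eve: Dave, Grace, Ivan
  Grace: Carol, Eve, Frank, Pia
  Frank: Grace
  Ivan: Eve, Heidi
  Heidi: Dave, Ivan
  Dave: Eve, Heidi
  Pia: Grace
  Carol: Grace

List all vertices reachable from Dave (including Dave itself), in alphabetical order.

Start at Dave.
Its neighbours: Eve, Heidi.
Then their neighbours: Grace, Ivan.
Then next layer: Carol, Frank, Pia.
Every vertex is now reached.

Carol, Dave, Eve, Frank, Grace, Heidi, Ivan, Pia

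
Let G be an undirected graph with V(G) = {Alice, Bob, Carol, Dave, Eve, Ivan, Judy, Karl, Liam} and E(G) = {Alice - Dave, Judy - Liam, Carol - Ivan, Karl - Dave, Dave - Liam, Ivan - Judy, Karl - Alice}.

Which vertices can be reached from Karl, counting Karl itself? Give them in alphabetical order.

Alice, Carol, Dave, Ivan, Judy, Karl, Liam

Start at Karl.
Its neighbours: Alice, Dave.
Then their neighbours: Liam.
Then next layer: Judy.
Then next layer: Ivan.
Then next layer: Carol.
Nothing further is reachable.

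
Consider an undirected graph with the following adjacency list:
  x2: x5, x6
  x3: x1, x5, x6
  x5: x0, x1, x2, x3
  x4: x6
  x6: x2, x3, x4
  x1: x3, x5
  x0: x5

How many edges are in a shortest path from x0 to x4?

Distance 0: x0.
Distance 1: x5.
Distance 2: x1, x2, x3.
Distance 3: x6.
Distance 4: x4 — contains x4.

4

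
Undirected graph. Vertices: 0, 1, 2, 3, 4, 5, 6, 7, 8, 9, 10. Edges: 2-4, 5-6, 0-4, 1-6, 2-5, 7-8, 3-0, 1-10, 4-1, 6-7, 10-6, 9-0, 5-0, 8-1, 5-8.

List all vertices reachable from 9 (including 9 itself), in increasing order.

0, 1, 2, 3, 4, 5, 6, 7, 8, 9, 10

Start at 9.
Its neighbours: 0.
Then their neighbours: 3, 4, 5.
Then next layer: 1, 2, 6, 8.
Then next layer: 7, 10.
Every vertex is now reached.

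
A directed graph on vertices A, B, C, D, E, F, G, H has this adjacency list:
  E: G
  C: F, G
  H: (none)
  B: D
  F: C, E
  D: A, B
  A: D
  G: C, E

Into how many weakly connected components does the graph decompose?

From A: component {A, B, D}.
From C: component {C, E, F, G}.
From H: component {H}.
That's 3 components.

3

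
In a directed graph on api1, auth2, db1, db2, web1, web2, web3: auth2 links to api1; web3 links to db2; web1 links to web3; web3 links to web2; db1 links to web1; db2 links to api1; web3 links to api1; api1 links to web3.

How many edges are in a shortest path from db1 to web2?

Distance 0: db1.
Distance 1: web1.
Distance 2: web3.
Distance 3: api1, db2, web2 — contains web2.

3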